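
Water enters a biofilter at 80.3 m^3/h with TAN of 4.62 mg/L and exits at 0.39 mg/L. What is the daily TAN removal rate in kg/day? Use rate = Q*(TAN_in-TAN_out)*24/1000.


Concentration drop: TAN_in - TAN_out = 4.62 - 0.39 = 4.23 mg/L
Hourly TAN removed = Q * dTAN = 80.3 m^3/h * 4.23 mg/L = 339.669 g/h  (m^3/h * mg/L = g/h)
Daily TAN removed = 339.669 * 24 = 8152.056 g/day
Convert to kg/day: 8152.056 / 1000 = 8.152056 kg/day

8.152056 kg/day


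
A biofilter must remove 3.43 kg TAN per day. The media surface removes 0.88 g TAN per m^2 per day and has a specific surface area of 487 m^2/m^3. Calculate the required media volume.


A = 3.43*1000 / 0.88 = 3897.7273 m^2
V = 3897.7273 / 487 = 8.00355

8.00355 m^3


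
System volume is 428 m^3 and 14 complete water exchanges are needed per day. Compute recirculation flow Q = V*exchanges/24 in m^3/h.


Daily recirculation volume = 428 m^3 * 14 = 5992 m^3/day
Flow rate Q = daily volume / 24 h = 5992 / 24 = 249.667 m^3/h

249.667 m^3/h


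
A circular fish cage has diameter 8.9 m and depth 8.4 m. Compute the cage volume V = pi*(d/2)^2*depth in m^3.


r = d/2 = 8.9/2 = 4.45 m
Base area = pi*r^2 = pi*4.45^2 = 62.211389 m^2
Volume = 62.211389 * 8.4 = 522.576 m^3

522.576 m^3


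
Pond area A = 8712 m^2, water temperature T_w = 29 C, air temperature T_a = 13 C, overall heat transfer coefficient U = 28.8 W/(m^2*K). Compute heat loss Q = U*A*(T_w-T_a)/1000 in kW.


Temperature difference dT = 29 - 13 = 16 K
Heat loss (W) = U * A * dT = 28.8 * 8712 * 16 = 4014489.6 W
Convert to kW: 4014489.6 / 1000 = 4014.4896 kW

4014.4896 kW


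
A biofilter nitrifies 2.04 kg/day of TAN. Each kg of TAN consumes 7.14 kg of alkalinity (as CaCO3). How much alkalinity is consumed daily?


Alkalinity factor: 7.14 kg CaCO3 consumed per kg TAN nitrified
alk = 2.04 kg TAN * 7.14 = 14.5656 kg CaCO3/day

14.5656 kg CaCO3/day


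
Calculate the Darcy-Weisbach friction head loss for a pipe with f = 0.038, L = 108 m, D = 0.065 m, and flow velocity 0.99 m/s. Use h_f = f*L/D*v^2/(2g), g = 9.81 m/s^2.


v^2 = 0.99^2 = 0.9801 m^2/s^2
L/D = 108/0.065 = 1661.5385
h_f = f*(L/D)*v^2/(2g) = 0.038 * 1661.5385 * 0.9801 / 19.62 = 3.15403 m

3.15403 m


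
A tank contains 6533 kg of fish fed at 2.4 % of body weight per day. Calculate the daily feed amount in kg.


Feeding rate fraction = 2.4% / 100 = 0.024
Daily feed = 6533 kg * 0.024 = 156.792 kg/day

156.792 kg/day


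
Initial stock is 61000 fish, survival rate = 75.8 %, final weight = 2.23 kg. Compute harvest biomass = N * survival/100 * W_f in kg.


Survivors = 61000 * 75.8/100 = 46238 fish
Harvest biomass = survivors * W_f = 46238 * 2.23 = 103110.74 kg

103110.74 kg


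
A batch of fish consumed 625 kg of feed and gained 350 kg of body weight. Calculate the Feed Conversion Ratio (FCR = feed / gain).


FCR = feed consumed / weight gained
FCR = 625 kg / 350 kg = 1.78571

1.78571


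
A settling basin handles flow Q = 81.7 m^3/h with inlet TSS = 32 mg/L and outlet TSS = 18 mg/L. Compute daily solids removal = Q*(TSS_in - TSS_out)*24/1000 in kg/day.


Concentration drop: TSS_in - TSS_out = 32 - 18 = 14 mg/L
Hourly solids removed = Q * dTSS = 81.7 m^3/h * 14 mg/L = 1143.8 g/h  (m^3/h * mg/L = g/h)
Daily solids removed = 1143.8 * 24 = 27451.2 g/day
Convert g to kg: 27451.2 / 1000 = 27.4512 kg/day

27.4512 kg/day


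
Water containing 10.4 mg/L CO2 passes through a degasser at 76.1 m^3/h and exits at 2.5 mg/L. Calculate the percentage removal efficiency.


CO2_out / CO2_in = 2.5 / 10.4 = 0.24038462
Fraction remaining = 0.24038462
efficiency = (1 - 0.24038462) * 100 = 75.9615 %

75.9615 %


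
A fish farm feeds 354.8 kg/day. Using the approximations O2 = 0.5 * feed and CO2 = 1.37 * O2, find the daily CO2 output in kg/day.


O2 = 354.8 * 0.5 = 177.4
CO2 = 177.4 * 1.37 = 243.038

243.038 kg/day


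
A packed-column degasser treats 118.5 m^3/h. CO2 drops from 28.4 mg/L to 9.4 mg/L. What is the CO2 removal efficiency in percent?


CO2_out / CO2_in = 9.4 / 28.4 = 0.33098592
Fraction remaining = 0.33098592
efficiency = (1 - 0.33098592) * 100 = 66.9014 %

66.9014 %


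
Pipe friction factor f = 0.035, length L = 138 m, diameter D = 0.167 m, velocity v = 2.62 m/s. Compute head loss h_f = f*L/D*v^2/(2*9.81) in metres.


v^2 = 2.62^2 = 6.8644 m^2/s^2
L/D = 138/0.167 = 826.34731
h_f = f*(L/D)*v^2/(2g) = 0.035 * 826.34731 * 6.8644 / 19.62 = 10.1189 m

10.1189 m


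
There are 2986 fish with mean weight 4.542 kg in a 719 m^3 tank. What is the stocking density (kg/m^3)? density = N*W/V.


Total biomass = 2986 fish * 4.542 kg = 13562.412 kg
Density = total biomass / volume = 13562.412 / 719 = 18.8629 kg/m^3

18.8629 kg/m^3


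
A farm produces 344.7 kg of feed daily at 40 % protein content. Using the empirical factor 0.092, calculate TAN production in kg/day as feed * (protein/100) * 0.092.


Protein in feed = 344.7 * 40/100 = 137.88 kg/day
TAN = protein * 0.092 = 137.88 * 0.092 = 12.68496 kg/day

12.68496 kg/day


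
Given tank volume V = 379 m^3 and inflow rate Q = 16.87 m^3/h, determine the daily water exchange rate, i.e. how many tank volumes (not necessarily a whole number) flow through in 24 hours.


Daily flow volume = 16.87 m^3/h * 24 h = 404.88 m^3/day
Exchanges = daily flow / tank volume = 404.88 / 379 = 1.06828 exchanges/day

1.06828 exchanges/day


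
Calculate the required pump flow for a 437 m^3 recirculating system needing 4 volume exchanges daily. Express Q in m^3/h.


Daily recirculation volume = 437 m^3 * 4 = 1748 m^3/day
Flow rate Q = daily volume / 24 h = 1748 / 24 = 72.8333 m^3/h

72.8333 m^3/h


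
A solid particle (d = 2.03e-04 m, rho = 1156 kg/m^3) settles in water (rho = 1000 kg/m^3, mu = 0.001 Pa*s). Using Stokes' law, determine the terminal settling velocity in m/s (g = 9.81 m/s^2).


Density difference: rho_p - rho_f = 1156 - 1000 = 156 kg/m^3
d^2 = (2.03e-04)^2 = 4.1209e-08 m^2
Numerator = (rho_p - rho_f) * g * d^2 = 156 * 9.81 * 4.1209e-08 = 6.3064605e-05
Denominator = 18 * mu = 18 * 0.001 = 0.018
v_s = 6.3064605e-05 / 0.018 = 0.00350359 m/s
Check: Re = rho_f * v_s * d / mu = 1000 * 0.00350359 * 2.03e-04 / 0.001 = 0.711 < 1, so Stokes' law applies.

0.00350359 m/s


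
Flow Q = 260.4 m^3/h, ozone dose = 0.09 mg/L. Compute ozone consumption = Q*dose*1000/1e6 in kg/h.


O3 demand (mg/h) = Q * dose * 1000 = 260.4 * 0.09 * 1000 = 23436 mg/h
Convert mg to kg: 23436 / 1e6 = 0.023436 kg/h

0.023436 kg/h


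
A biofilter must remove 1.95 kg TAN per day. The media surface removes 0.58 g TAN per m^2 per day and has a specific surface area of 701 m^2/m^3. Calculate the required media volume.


A = 1.95*1000 / 0.58 = 3362.069 m^2
V = 3362.069 / 701 = 4.7961

4.7961 m^3


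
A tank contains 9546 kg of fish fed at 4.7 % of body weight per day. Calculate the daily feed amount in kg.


Feeding rate fraction = 4.7% / 100 = 0.047
Daily feed = 9546 kg * 0.047 = 448.662 kg/day

448.662 kg/day


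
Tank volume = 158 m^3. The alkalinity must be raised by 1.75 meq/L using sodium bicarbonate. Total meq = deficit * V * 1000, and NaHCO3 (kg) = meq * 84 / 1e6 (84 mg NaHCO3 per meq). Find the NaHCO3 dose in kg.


Tank volume in L = 158 m^3 * 1000 = 158000 L
Total meq required = 1.75 meq/L * 158000 L = 276500 meq
NaHCO3 mass = 276500 meq * 84 mg/meq / 1e6 = 23.226 kg

23.226 kg


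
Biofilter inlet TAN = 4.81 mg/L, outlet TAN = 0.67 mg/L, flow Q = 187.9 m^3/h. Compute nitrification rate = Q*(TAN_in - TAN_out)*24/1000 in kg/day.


Concentration drop: TAN_in - TAN_out = 4.81 - 0.67 = 4.14 mg/L
Hourly TAN removed = Q * dTAN = 187.9 m^3/h * 4.14 mg/L = 777.906 g/h  (m^3/h * mg/L = g/h)
Daily TAN removed = 777.906 * 24 = 18669.744 g/day
Convert to kg/day: 18669.744 / 1000 = 18.669744 kg/day

18.669744 kg/day


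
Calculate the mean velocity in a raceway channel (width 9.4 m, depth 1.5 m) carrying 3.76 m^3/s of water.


Cross-sectional area = W * d = 9.4 * 1.5 = 14.1 m^2
Velocity = Q / A = 3.76 / 14.1 = 0.266667 m/s

0.266667 m/s


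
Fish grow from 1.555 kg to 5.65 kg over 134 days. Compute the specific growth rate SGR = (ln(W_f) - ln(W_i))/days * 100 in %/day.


ln(W_f) = ln(5.65) = 1.7316555
ln(W_i) = ln(1.555) = 0.44147555
ln(W_f) - ln(W_i) = 1.7316555 - 0.44147555 = 1.2901799
SGR = 1.2901799 / 134 * 100 = 0.962821 %/day

0.962821 %/day


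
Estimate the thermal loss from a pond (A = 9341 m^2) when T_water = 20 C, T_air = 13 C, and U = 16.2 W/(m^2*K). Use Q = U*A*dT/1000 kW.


Temperature difference dT = 20 - 13 = 7 K
Heat loss (W) = U * A * dT = 16.2 * 9341 * 7 = 1059269.4 W
Convert to kW: 1059269.4 / 1000 = 1059.2694 kW

1059.2694 kW


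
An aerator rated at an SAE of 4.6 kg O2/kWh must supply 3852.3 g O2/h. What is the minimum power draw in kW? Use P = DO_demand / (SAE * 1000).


SAE in g O2/kWh = 4.6 * 1000 = 4600 g/kWh
P = DO_demand / SAE_g = 3852.3 / 4600 = 0.837457 kW

0.837457 kW


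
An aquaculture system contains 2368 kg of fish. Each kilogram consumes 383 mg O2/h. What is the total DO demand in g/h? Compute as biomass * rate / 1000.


Total O2 consumption (mg/h) = 2368 kg * 383 mg/(kg*h) = 906944 mg/h
Convert to g/h: 906944 / 1000 = 906.944 g/h

906.944 g/h


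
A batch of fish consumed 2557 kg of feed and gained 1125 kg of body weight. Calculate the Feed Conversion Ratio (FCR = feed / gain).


FCR = feed consumed / weight gained
FCR = 2557 kg / 1125 kg = 2.27289

2.27289


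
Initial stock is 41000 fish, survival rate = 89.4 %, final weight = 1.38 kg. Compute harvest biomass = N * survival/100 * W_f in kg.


Survivors = 41000 * 89.4/100 = 36654 fish
Harvest biomass = survivors * W_f = 36654 * 1.38 = 50582.52 kg

50582.52 kg


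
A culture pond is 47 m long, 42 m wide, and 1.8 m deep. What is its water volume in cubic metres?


Base area = L * W = 47 * 42 = 1974 m^2
Volume = area * depth = 1974 * 1.8 = 3553.2 m^3

3553.2 m^3


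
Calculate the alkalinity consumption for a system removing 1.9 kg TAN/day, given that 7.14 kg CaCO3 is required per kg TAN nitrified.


Alkalinity factor: 7.14 kg CaCO3 consumed per kg TAN nitrified
alk = 1.9 kg TAN * 7.14 = 13.566 kg CaCO3/day

13.566 kg CaCO3/day


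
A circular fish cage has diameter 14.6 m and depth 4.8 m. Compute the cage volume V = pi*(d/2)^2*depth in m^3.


r = d/2 = 14.6/2 = 7.3 m
Base area = pi*r^2 = pi*7.3^2 = 167.41547 m^2
Volume = 167.41547 * 4.8 = 803.594 m^3

803.594 m^3


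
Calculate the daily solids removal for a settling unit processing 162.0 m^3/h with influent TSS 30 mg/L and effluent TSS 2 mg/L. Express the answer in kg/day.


Concentration drop: TSS_in - TSS_out = 30 - 2 = 28 mg/L
Hourly solids removed = Q * dTSS = 162.0 m^3/h * 28 mg/L = 4536 g/h  (m^3/h * mg/L = g/h)
Daily solids removed = 4536 * 24 = 108864 g/day
Convert g to kg: 108864 / 1000 = 108.864 kg/day

108.864 kg/day


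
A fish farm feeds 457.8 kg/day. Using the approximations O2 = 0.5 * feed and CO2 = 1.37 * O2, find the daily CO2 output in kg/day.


O2 = 457.8 * 0.5 = 228.9
CO2 = 228.9 * 1.37 = 313.593

313.593 kg/day


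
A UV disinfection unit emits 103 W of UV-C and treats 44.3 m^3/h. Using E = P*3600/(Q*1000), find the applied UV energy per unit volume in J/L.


Energy delivered per hour = 103 W * 3600 s = 370800 J/h
Volume treated per hour = 44.3 m^3/h * 1000 = 44300 L/h
dose = 370800 / 44300 = 8.3702 J/L

8.3702 J/L


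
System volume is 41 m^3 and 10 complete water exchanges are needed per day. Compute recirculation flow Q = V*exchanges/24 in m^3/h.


Daily recirculation volume = 41 m^3 * 10 = 410 m^3/day
Flow rate Q = daily volume / 24 h = 410 / 24 = 17.0833 m^3/h

17.0833 m^3/h


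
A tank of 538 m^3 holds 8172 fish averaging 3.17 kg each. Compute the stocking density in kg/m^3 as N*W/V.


Total biomass = 8172 fish * 3.17 kg = 25905.24 kg
Density = total biomass / volume = 25905.24 / 538 = 48.151 kg/m^3

48.151 kg/m^3


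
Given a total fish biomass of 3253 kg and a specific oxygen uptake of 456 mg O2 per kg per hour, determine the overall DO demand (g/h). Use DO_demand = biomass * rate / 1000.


Total O2 consumption (mg/h) = 3253 kg * 456 mg/(kg*h) = 1483368 mg/h
Convert to g/h: 1483368 / 1000 = 1483.368 g/h

1483.368 g/h


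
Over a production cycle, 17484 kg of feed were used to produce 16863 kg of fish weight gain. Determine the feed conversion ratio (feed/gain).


FCR = feed consumed / weight gained
FCR = 17484 kg / 16863 kg = 1.03683

1.03683


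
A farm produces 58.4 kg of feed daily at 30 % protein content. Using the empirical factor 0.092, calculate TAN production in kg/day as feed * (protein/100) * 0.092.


Protein in feed = 58.4 * 30/100 = 17.52 kg/day
TAN = protein * 0.092 = 17.52 * 0.092 = 1.61184 kg/day

1.61184 kg/day


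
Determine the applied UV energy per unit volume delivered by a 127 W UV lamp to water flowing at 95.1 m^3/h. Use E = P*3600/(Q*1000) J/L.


Energy delivered per hour = 127 W * 3600 s = 457200 J/h
Volume treated per hour = 95.1 m^3/h * 1000 = 95100 L/h
dose = 457200 / 95100 = 4.80757 J/L

4.80757 J/L


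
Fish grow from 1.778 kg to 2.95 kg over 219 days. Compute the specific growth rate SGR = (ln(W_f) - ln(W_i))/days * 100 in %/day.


ln(W_f) = ln(2.95) = 1.0818052
ln(W_i) = ln(1.778) = 0.57548914
ln(W_f) - ln(W_i) = 1.0818052 - 0.57548914 = 0.50631606
SGR = 0.50631606 / 219 * 100 = 0.231195 %/day

0.231195 %/day


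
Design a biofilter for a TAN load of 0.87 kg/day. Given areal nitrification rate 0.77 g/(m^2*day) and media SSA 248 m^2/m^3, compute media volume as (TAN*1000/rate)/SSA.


A = 0.87*1000 / 0.77 = 1129.8701 m^2
V = 1129.8701 / 248 = 4.55593

4.55593 m^3


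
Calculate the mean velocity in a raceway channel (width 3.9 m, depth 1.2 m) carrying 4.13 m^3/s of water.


Cross-sectional area = W * d = 3.9 * 1.2 = 4.68 m^2
Velocity = Q / A = 4.13 / 4.68 = 0.882479 m/s

0.882479 m/s


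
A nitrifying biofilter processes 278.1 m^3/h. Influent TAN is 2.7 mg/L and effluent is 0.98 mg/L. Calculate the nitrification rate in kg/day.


Concentration drop: TAN_in - TAN_out = 2.7 - 0.98 = 1.72 mg/L
Hourly TAN removed = Q * dTAN = 278.1 m^3/h * 1.72 mg/L = 478.332 g/h  (m^3/h * mg/L = g/h)
Daily TAN removed = 478.332 * 24 = 11479.968 g/day
Convert to kg/day: 11479.968 / 1000 = 11.479968 kg/day

11.479968 kg/day


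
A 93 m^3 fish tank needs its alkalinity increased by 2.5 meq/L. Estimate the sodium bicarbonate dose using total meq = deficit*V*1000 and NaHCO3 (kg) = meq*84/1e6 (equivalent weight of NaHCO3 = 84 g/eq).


Tank volume in L = 93 m^3 * 1000 = 93000 L
Total meq required = 2.5 meq/L * 93000 L = 232500 meq
NaHCO3 mass = 232500 meq * 84 mg/meq / 1e6 = 19.53 kg

19.53 kg


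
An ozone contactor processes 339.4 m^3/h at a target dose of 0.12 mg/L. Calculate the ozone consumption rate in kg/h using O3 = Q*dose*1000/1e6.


O3 demand (mg/h) = Q * dose * 1000 = 339.4 * 0.12 * 1000 = 40728 mg/h
Convert mg to kg: 40728 / 1e6 = 0.040728 kg/h

0.040728 kg/h


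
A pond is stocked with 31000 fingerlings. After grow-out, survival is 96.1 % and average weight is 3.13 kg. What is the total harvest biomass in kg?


Survivors = 31000 * 96.1/100 = 29791 fish
Harvest biomass = survivors * W_f = 29791 * 3.13 = 93245.83 kg

93245.83 kg


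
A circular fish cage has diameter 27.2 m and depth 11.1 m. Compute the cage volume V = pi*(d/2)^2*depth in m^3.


r = d/2 = 27.2/2 = 13.6 m
Base area = pi*r^2 = pi*13.6^2 = 581.06898 m^2
Volume = 581.06898 * 11.1 = 6449.87 m^3

6449.87 m^3


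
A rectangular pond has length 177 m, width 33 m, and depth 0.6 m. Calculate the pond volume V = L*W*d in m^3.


Base area = L * W = 177 * 33 = 5841 m^2
Volume = area * depth = 5841 * 0.6 = 3504.6 m^3

3504.6 m^3


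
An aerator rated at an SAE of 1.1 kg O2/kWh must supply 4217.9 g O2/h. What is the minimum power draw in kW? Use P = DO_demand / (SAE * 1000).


SAE in g O2/kWh = 1.1 * 1000 = 1100 g/kWh
P = DO_demand / SAE_g = 4217.9 / 1100 = 3.83445 kW

3.83445 kW


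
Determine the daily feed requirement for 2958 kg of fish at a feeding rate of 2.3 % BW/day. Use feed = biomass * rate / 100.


Feeding rate fraction = 2.3% / 100 = 0.023
Daily feed = 2958 kg * 0.023 = 68.034 kg/day

68.034 kg/day


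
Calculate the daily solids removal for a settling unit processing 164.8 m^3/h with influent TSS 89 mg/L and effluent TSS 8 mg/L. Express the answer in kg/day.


Concentration drop: TSS_in - TSS_out = 89 - 8 = 81 mg/L
Hourly solids removed = Q * dTSS = 164.8 m^3/h * 81 mg/L = 13348.8 g/h  (m^3/h * mg/L = g/h)
Daily solids removed = 13348.8 * 24 = 320371.2 g/day
Convert g to kg: 320371.2 / 1000 = 320.3712 kg/day

320.3712 kg/day


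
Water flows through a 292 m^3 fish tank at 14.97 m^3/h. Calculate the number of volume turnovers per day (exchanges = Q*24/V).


Daily flow volume = 14.97 m^3/h * 24 h = 359.28 m^3/day
Exchanges = daily flow / tank volume = 359.28 / 292 = 1.23041 exchanges/day

1.23041 exchanges/day


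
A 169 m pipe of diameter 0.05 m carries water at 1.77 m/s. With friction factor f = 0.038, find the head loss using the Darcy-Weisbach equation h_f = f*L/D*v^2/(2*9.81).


v^2 = 1.77^2 = 3.1329 m^2/s^2
L/D = 169/0.05 = 3380
h_f = f*(L/D)*v^2/(2g) = 0.038 * 3380 * 3.1329 / 19.62 = 20.5092 m

20.5092 m


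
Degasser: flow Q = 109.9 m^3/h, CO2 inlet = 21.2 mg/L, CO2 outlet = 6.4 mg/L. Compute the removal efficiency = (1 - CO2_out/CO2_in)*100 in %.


CO2_out / CO2_in = 6.4 / 21.2 = 0.30188679
Fraction remaining = 0.30188679
efficiency = (1 - 0.30188679) * 100 = 69.8113 %

69.8113 %


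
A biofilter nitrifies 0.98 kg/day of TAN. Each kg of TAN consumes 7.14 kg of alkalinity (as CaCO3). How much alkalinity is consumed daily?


Alkalinity factor: 7.14 kg CaCO3 consumed per kg TAN nitrified
alk = 0.98 kg TAN * 7.14 = 6.9972 kg CaCO3/day

6.9972 kg CaCO3/day


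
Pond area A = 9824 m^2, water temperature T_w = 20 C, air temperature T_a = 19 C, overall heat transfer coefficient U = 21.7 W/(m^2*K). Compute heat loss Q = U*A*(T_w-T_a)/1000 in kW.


Temperature difference dT = 20 - 19 = 1 K
Heat loss (W) = U * A * dT = 21.7 * 9824 * 1 = 213180.8 W
Convert to kW: 213180.8 / 1000 = 213.1808 kW

213.1808 kW


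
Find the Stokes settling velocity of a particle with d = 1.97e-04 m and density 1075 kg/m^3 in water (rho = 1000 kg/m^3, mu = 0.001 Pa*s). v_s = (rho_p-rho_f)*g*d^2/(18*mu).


Density difference: rho_p - rho_f = 1075 - 1000 = 75 kg/m^3
d^2 = (1.97e-04)^2 = 3.8809e-08 m^2
Numerator = (rho_p - rho_f) * g * d^2 = 75 * 9.81 * 3.8809e-08 = 2.8553722e-05
Denominator = 18 * mu = 18 * 0.001 = 0.018
v_s = 2.8553722e-05 / 0.018 = 0.00158632 m/s
Check: Re = rho_f * v_s * d / mu = 1000 * 0.00158632 * 1.97e-04 / 0.001 = 0.313 < 1, so Stokes' law applies.

0.00158632 m/s


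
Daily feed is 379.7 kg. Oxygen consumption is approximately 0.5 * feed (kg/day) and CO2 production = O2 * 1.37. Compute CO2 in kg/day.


O2 = 379.7 * 0.5 = 189.85
CO2 = 189.85 * 1.37 = 260.0945

260.0945 kg/day


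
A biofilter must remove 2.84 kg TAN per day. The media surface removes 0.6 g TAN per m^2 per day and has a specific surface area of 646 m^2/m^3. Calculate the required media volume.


A = 2.84*1000 / 0.6 = 4733.3333 m^2
V = 4733.3333 / 646 = 7.32714

7.32714 m^3


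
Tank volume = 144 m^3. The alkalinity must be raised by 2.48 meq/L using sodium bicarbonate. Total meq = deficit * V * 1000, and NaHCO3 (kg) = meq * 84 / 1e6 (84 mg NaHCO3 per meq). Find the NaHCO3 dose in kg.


Tank volume in L = 144 m^3 * 1000 = 144000 L
Total meq required = 2.48 meq/L * 144000 L = 357120 meq
NaHCO3 mass = 357120 meq * 84 mg/meq / 1e6 = 29.9981 kg

29.9981 kg


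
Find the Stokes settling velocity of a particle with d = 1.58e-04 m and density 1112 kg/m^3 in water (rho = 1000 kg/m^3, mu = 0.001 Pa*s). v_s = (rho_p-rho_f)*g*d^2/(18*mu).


Density difference: rho_p - rho_f = 1112 - 1000 = 112 kg/m^3
d^2 = (1.58e-04)^2 = 2.4964e-08 m^2
Numerator = (rho_p - rho_f) * g * d^2 = 112 * 9.81 * 2.4964e-08 = 2.7428446e-05
Denominator = 18 * mu = 18 * 0.001 = 0.018
v_s = 2.7428446e-05 / 0.018 = 0.0015238 m/s
Check: Re = rho_f * v_s * d / mu = 1000 * 0.0015238 * 1.58e-04 / 0.001 = 0.241 < 1, so Stokes' law applies.

0.0015238 m/s


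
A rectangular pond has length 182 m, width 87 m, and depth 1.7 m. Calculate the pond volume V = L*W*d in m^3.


Base area = L * W = 182 * 87 = 15834 m^2
Volume = area * depth = 15834 * 1.7 = 26917.8 m^3

26917.8 m^3


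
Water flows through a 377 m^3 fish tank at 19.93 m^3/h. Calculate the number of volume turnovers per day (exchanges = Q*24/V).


Daily flow volume = 19.93 m^3/h * 24 h = 478.32 m^3/day
Exchanges = daily flow / tank volume = 478.32 / 377 = 1.26875 exchanges/day

1.26875 exchanges/day


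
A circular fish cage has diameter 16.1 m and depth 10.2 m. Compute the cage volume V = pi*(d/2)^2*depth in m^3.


r = d/2 = 16.1/2 = 8.05 m
Base area = pi*r^2 = pi*8.05^2 = 203.58306 m^2
Volume = 203.58306 * 10.2 = 2076.55 m^3

2076.55 m^3


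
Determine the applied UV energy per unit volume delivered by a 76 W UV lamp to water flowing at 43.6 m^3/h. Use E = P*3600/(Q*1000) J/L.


Energy delivered per hour = 76 W * 3600 s = 273600 J/h
Volume treated per hour = 43.6 m^3/h * 1000 = 43600 L/h
dose = 273600 / 43600 = 6.27523 J/L

6.27523 J/L


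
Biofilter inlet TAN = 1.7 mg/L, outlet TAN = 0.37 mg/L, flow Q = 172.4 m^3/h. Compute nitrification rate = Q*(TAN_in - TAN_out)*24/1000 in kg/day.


Concentration drop: TAN_in - TAN_out = 1.7 - 0.37 = 1.33 mg/L
Hourly TAN removed = Q * dTAN = 172.4 m^3/h * 1.33 mg/L = 229.292 g/h  (m^3/h * mg/L = g/h)
Daily TAN removed = 229.292 * 24 = 5503.008 g/day
Convert to kg/day: 5503.008 / 1000 = 5.503008 kg/day

5.503008 kg/day


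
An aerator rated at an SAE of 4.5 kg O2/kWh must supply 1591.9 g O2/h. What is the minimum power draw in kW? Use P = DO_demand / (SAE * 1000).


SAE in g O2/kWh = 4.5 * 1000 = 4500 g/kWh
P = DO_demand / SAE_g = 1591.9 / 4500 = 0.353756 kW

0.353756 kW


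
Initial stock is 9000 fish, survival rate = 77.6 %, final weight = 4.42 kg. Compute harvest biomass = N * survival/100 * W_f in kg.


Survivors = 9000 * 77.6/100 = 6984 fish
Harvest biomass = survivors * W_f = 6984 * 4.42 = 30869.28 kg

30869.28 kg


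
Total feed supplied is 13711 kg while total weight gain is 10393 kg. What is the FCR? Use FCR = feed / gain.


FCR = feed consumed / weight gained
FCR = 13711 kg / 10393 kg = 1.31925

1.31925


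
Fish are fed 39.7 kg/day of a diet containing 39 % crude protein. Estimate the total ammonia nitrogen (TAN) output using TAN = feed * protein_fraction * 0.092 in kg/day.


Protein in feed = 39.7 * 39/100 = 15.483 kg/day
TAN = protein * 0.092 = 15.483 * 0.092 = 1.424436 kg/day

1.424436 kg/day


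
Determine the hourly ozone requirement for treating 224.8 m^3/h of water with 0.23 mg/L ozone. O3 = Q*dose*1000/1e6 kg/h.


O3 demand (mg/h) = Q * dose * 1000 = 224.8 * 0.23 * 1000 = 51704 mg/h
Convert mg to kg: 51704 / 1e6 = 0.051704 kg/h

0.051704 kg/h


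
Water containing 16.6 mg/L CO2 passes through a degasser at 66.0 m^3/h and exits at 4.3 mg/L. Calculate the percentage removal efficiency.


CO2_out / CO2_in = 4.3 / 16.6 = 0.25903614
Fraction remaining = 0.25903614
efficiency = (1 - 0.25903614) * 100 = 74.0964 %

74.0964 %


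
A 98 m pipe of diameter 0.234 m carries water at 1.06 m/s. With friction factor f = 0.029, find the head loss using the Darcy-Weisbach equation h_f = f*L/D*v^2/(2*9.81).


v^2 = 1.06^2 = 1.1236 m^2/s^2
L/D = 98/0.234 = 418.80342
h_f = f*(L/D)*v^2/(2g) = 0.029 * 418.80342 * 1.1236 / 19.62 = 0.695538 m

0.695538 m


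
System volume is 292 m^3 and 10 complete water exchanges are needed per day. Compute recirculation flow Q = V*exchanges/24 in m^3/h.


Daily recirculation volume = 292 m^3 * 10 = 2920 m^3/day
Flow rate Q = daily volume / 24 h = 2920 / 24 = 121.667 m^3/h

121.667 m^3/h


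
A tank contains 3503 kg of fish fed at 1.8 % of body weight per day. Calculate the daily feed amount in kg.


Feeding rate fraction = 1.8% / 100 = 0.018
Daily feed = 3503 kg * 0.018 = 63.054 kg/day

63.054 kg/day


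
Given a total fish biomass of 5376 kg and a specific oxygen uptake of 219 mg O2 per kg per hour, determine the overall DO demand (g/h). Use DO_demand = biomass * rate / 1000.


Total O2 consumption (mg/h) = 5376 kg * 219 mg/(kg*h) = 1177344 mg/h
Convert to g/h: 1177344 / 1000 = 1177.344 g/h

1177.344 g/h


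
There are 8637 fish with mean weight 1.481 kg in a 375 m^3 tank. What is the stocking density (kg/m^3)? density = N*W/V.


Total biomass = 8637 fish * 1.481 kg = 12791.397 kg
Density = total biomass / volume = 12791.397 / 375 = 34.1104 kg/m^3

34.1104 kg/m^3


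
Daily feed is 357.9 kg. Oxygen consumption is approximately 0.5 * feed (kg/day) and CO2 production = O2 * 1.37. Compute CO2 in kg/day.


O2 = 357.9 * 0.5 = 178.95
CO2 = 178.95 * 1.37 = 245.1615

245.1615 kg/day


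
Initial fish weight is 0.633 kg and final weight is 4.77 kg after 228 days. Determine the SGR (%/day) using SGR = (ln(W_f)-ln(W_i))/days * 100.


ln(W_f) = ln(4.77) = 1.5623463
ln(W_i) = ln(0.633) = -0.45728486
ln(W_f) - ln(W_i) = 1.5623463 - -0.45728486 = 2.0196312
SGR = 2.0196312 / 228 * 100 = 0.885803 %/day

0.885803 %/day


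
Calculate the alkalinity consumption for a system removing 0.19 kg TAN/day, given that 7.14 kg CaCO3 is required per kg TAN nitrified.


Alkalinity factor: 7.14 kg CaCO3 consumed per kg TAN nitrified
alk = 0.19 kg TAN * 7.14 = 1.3566 kg CaCO3/day

1.3566 kg CaCO3/day


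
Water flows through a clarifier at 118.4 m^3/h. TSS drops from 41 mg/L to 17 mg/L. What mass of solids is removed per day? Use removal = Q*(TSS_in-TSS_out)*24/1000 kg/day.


Concentration drop: TSS_in - TSS_out = 41 - 17 = 24 mg/L
Hourly solids removed = Q * dTSS = 118.4 m^3/h * 24 mg/L = 2841.6 g/h  (m^3/h * mg/L = g/h)
Daily solids removed = 2841.6 * 24 = 68198.4 g/day
Convert g to kg: 68198.4 / 1000 = 68.1984 kg/day

68.1984 kg/day


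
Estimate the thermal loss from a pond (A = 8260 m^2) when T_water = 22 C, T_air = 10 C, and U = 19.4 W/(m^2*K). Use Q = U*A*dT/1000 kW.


Temperature difference dT = 22 - 10 = 12 K
Heat loss (W) = U * A * dT = 19.4 * 8260 * 12 = 1922928 W
Convert to kW: 1922928 / 1000 = 1922.928 kW

1922.928 kW


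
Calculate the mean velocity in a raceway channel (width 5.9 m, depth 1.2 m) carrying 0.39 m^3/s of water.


Cross-sectional area = W * d = 5.9 * 1.2 = 7.08 m^2
Velocity = Q / A = 0.39 / 7.08 = 0.0550847 m/s

0.0550847 m/s


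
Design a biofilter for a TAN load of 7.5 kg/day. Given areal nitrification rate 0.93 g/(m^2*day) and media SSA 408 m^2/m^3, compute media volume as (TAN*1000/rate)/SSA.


A = 7.5*1000 / 0.93 = 8064.5161 m^2
V = 8064.5161 / 408 = 19.766

19.766 m^3


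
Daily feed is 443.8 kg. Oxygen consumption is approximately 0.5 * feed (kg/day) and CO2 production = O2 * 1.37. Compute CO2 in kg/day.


O2 = 443.8 * 0.5 = 221.9
CO2 = 221.9 * 1.37 = 304.003

304.003 kg/day


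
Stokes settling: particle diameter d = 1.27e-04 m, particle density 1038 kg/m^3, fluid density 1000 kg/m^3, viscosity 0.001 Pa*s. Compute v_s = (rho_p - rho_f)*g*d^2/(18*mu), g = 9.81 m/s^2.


Density difference: rho_p - rho_f = 1038 - 1000 = 38 kg/m^3
d^2 = (1.27e-04)^2 = 1.6129e-08 m^2
Numerator = (rho_p - rho_f) * g * d^2 = 38 * 9.81 * 1.6129e-08 = 6.0125686e-06
Denominator = 18 * mu = 18 * 0.001 = 0.018
v_s = 6.0125686e-06 / 0.018 = 3.34032e-04 m/s
Check: Re = rho_f * v_s * d / mu = 1000 * 3.34032e-04 * 1.27e-04 / 0.001 = 0.0424 < 1, so Stokes' law applies.

3.34032e-04 m/s


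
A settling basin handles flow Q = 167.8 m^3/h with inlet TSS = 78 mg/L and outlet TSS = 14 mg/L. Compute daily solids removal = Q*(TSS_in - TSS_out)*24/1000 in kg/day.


Concentration drop: TSS_in - TSS_out = 78 - 14 = 64 mg/L
Hourly solids removed = Q * dTSS = 167.8 m^3/h * 64 mg/L = 10739.2 g/h  (m^3/h * mg/L = g/h)
Daily solids removed = 10739.2 * 24 = 257740.8 g/day
Convert g to kg: 257740.8 / 1000 = 257.7408 kg/day

257.7408 kg/day


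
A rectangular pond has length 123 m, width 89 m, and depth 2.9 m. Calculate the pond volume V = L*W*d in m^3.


Base area = L * W = 123 * 89 = 10947 m^2
Volume = area * depth = 10947 * 2.9 = 31746.3 m^3

31746.3 m^3


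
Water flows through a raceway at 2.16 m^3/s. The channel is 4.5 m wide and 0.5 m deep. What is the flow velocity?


Cross-sectional area = W * d = 4.5 * 0.5 = 2.25 m^2
Velocity = Q / A = 2.16 / 2.25 = 0.96 m/s

0.96 m/s


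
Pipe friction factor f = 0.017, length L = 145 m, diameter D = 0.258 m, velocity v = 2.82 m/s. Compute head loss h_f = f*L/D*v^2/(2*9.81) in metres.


v^2 = 2.82^2 = 7.9524 m^2/s^2
L/D = 145/0.258 = 562.0155
h_f = f*(L/D)*v^2/(2g) = 0.017 * 562.0155 * 7.9524 / 19.62 = 3.87254 m

3.87254 m


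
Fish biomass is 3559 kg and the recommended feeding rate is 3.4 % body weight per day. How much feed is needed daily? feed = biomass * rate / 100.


Feeding rate fraction = 3.4% / 100 = 0.034
Daily feed = 3559 kg * 0.034 = 121.006 kg/day

121.006 kg/day


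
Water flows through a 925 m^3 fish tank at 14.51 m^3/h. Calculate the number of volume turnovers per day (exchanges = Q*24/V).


Daily flow volume = 14.51 m^3/h * 24 h = 348.24 m^3/day
Exchanges = daily flow / tank volume = 348.24 / 925 = 0.376476 exchanges/day

0.376476 exchanges/day


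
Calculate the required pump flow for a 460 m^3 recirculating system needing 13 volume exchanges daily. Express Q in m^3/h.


Daily recirculation volume = 460 m^3 * 13 = 5980 m^3/day
Flow rate Q = daily volume / 24 h = 5980 / 24 = 249.167 m^3/h

249.167 m^3/h


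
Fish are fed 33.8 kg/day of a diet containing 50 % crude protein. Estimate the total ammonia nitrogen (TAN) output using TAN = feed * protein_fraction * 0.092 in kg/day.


Protein in feed = 33.8 * 50/100 = 16.9 kg/day
TAN = protein * 0.092 = 16.9 * 0.092 = 1.5548 kg/day

1.5548 kg/day


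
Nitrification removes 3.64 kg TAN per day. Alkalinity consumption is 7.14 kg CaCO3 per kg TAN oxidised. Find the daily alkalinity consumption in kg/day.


Alkalinity factor: 7.14 kg CaCO3 consumed per kg TAN nitrified
alk = 3.64 kg TAN * 7.14 = 25.9896 kg CaCO3/day

25.9896 kg CaCO3/day


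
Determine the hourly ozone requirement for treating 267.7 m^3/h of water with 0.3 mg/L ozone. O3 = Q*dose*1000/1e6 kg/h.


O3 demand (mg/h) = Q * dose * 1000 = 267.7 * 0.3 * 1000 = 80310 mg/h
Convert mg to kg: 80310 / 1e6 = 0.08031 kg/h

0.08031 kg/h


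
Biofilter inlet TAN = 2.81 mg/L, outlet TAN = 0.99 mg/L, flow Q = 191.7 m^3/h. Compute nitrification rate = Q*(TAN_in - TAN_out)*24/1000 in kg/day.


Concentration drop: TAN_in - TAN_out = 2.81 - 0.99 = 1.82 mg/L
Hourly TAN removed = Q * dTAN = 191.7 m^3/h * 1.82 mg/L = 348.894 g/h  (m^3/h * mg/L = g/h)
Daily TAN removed = 348.894 * 24 = 8373.456 g/day
Convert to kg/day: 8373.456 / 1000 = 8.373456 kg/day

8.373456 kg/day


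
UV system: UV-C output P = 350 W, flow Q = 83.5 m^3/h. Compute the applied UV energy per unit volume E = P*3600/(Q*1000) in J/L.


Energy delivered per hour = 350 W * 3600 s = 1260000 J/h
Volume treated per hour = 83.5 m^3/h * 1000 = 83500 L/h
dose = 1260000 / 83500 = 15.0898 J/L

15.0898 J/L


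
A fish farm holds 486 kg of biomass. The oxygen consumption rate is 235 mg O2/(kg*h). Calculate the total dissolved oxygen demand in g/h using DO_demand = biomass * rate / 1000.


Total O2 consumption (mg/h) = 486 kg * 235 mg/(kg*h) = 114210 mg/h
Convert to g/h: 114210 / 1000 = 114.21 g/h

114.21 g/h


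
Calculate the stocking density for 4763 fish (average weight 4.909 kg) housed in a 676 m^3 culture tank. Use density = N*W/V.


Total biomass = 4763 fish * 4.909 kg = 23381.567 kg
Density = total biomass / volume = 23381.567 / 676 = 34.5881 kg/m^3

34.5881 kg/m^3


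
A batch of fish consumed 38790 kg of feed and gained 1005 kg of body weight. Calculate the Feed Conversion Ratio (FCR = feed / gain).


FCR = feed consumed / weight gained
FCR = 38790 kg / 1005 kg = 38.597

38.597


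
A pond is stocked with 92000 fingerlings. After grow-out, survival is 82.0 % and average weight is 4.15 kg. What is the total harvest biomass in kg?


Survivors = 92000 * 82.0/100 = 75440 fish
Harvest biomass = survivors * W_f = 75440 * 4.15 = 313076 kg

313076 kg


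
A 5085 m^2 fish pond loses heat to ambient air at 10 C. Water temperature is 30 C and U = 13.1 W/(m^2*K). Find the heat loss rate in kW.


Temperature difference dT = 30 - 10 = 20 K
Heat loss (W) = U * A * dT = 13.1 * 5085 * 20 = 1332270 W
Convert to kW: 1332270 / 1000 = 1332.27 kW

1332.27 kW


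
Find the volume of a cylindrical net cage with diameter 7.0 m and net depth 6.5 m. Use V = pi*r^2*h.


r = d/2 = 7.0/2 = 3.5 m
Base area = pi*r^2 = pi*3.5^2 = 38.48451 m^2
Volume = 38.48451 * 6.5 = 250.149 m^3

250.149 m^3


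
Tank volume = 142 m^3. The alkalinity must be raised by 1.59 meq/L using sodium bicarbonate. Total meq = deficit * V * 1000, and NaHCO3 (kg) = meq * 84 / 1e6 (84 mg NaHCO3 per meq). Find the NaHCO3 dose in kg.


Tank volume in L = 142 m^3 * 1000 = 142000 L
Total meq required = 1.59 meq/L * 142000 L = 225780 meq
NaHCO3 mass = 225780 meq * 84 mg/meq / 1e6 = 18.9655 kg

18.9655 kg


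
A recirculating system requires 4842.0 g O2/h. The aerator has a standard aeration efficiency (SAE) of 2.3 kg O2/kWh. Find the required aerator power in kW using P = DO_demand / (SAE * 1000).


SAE in g O2/kWh = 2.3 * 1000 = 2300 g/kWh
P = DO_demand / SAE_g = 4842.0 / 2300 = 2.10522 kW

2.10522 kW


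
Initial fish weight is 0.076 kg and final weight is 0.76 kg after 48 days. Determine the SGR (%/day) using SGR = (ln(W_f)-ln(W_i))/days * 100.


ln(W_f) = ln(0.76) = -0.27443685
ln(W_i) = ln(0.076) = -2.5770219
ln(W_f) - ln(W_i) = -0.27443685 - -2.5770219 = 2.3025851
SGR = 2.3025851 / 48 * 100 = 4.79705 %/day

4.79705 %/day


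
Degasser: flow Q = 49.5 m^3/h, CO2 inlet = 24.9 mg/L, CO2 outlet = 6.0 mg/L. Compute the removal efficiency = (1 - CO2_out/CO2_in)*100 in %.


CO2_out / CO2_in = 6.0 / 24.9 = 0.24096386
Fraction remaining = 0.24096386
efficiency = (1 - 0.24096386) * 100 = 75.9036 %

75.9036 %


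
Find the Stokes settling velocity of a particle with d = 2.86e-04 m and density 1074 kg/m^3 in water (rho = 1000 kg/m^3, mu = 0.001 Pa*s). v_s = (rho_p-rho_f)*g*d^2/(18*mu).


Density difference: rho_p - rho_f = 1074 - 1000 = 74 kg/m^3
d^2 = (2.86e-04)^2 = 8.1796e-08 m^2
Numerator = (rho_p - rho_f) * g * d^2 = 74 * 9.81 * 8.1796e-08 = 5.9378988e-05
Denominator = 18 * mu = 18 * 0.001 = 0.018
v_s = 5.9378988e-05 / 0.018 = 0.00329883 m/s
Check: Re = rho_f * v_s * d / mu = 1000 * 0.00329883 * 2.86e-04 / 0.001 = 0.943 < 1, so Stokes' law applies.

0.00329883 m/s


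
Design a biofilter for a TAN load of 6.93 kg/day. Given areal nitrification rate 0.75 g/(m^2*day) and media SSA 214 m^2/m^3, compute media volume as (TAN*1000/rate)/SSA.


A = 6.93*1000 / 0.75 = 9240 m^2
V = 9240 / 214 = 43.1776

43.1776 m^3


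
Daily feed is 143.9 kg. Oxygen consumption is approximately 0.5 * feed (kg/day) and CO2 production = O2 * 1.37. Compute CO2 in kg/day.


O2 = 143.9 * 0.5 = 71.95
CO2 = 71.95 * 1.37 = 98.5715

98.5715 kg/day


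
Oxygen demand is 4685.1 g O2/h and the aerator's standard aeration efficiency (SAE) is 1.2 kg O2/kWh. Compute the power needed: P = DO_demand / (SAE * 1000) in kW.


SAE in g O2/kWh = 1.2 * 1000 = 1200 g/kWh
P = DO_demand / SAE_g = 4685.1 / 1200 = 3.90425 kW

3.90425 kW


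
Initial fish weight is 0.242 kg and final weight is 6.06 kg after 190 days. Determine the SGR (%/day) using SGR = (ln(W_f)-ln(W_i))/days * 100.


ln(W_f) = ln(6.06) = 1.8017098
ln(W_i) = ln(0.242) = -1.4188176
ln(W_f) - ln(W_i) = 1.8017098 - -1.4188176 = 3.2205274
SGR = 3.2205274 / 190 * 100 = 1.69501 %/day

1.69501 %/day


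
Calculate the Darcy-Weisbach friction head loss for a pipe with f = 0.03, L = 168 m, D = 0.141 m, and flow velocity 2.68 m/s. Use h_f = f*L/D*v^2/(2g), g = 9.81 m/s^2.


v^2 = 2.68^2 = 7.1824 m^2/s^2
L/D = 168/0.141 = 1191.4894
h_f = f*(L/D)*v^2/(2g) = 0.03 * 1191.4894 * 7.1824 / 19.62 = 13.0852 m

13.0852 m


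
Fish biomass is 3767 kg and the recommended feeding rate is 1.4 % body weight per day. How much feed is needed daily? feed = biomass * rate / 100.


Feeding rate fraction = 1.4% / 100 = 0.014
Daily feed = 3767 kg * 0.014 = 52.738 kg/day

52.738 kg/day


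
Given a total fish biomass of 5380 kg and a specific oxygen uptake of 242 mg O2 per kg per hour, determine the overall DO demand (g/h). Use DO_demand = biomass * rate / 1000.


Total O2 consumption (mg/h) = 5380 kg * 242 mg/(kg*h) = 1301960 mg/h
Convert to g/h: 1301960 / 1000 = 1301.96 g/h

1301.96 g/h


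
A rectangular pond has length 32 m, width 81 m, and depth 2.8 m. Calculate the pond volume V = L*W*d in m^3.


Base area = L * W = 32 * 81 = 2592 m^2
Volume = area * depth = 2592 * 2.8 = 7257.6 m^3

7257.6 m^3


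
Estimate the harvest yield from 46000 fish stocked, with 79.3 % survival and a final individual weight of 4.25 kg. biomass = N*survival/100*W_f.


Survivors = 46000 * 79.3/100 = 36478 fish
Harvest biomass = survivors * W_f = 36478 * 4.25 = 155031.5 kg

155031.5 kg


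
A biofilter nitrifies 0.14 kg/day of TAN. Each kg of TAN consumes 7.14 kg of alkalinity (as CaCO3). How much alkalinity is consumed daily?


Alkalinity factor: 7.14 kg CaCO3 consumed per kg TAN nitrified
alk = 0.14 kg TAN * 7.14 = 0.9996 kg CaCO3/day

0.9996 kg CaCO3/day


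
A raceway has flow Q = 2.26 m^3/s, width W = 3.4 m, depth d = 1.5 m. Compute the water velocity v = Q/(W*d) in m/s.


Cross-sectional area = W * d = 3.4 * 1.5 = 5.1 m^2
Velocity = Q / A = 2.26 / 5.1 = 0.443137 m/s

0.443137 m/s


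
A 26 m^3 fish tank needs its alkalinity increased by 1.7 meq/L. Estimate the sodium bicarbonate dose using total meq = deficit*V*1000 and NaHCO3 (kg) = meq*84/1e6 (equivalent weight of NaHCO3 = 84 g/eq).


Tank volume in L = 26 m^3 * 1000 = 26000 L
Total meq required = 1.7 meq/L * 26000 L = 44200 meq
NaHCO3 mass = 44200 meq * 84 mg/meq / 1e6 = 3.7128 kg

3.7128 kg


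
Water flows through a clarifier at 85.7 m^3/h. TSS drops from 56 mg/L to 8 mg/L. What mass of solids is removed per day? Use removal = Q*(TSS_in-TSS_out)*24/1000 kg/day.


Concentration drop: TSS_in - TSS_out = 56 - 8 = 48 mg/L
Hourly solids removed = Q * dTSS = 85.7 m^3/h * 48 mg/L = 4113.6 g/h  (m^3/h * mg/L = g/h)
Daily solids removed = 4113.6 * 24 = 98726.4 g/day
Convert g to kg: 98726.4 / 1000 = 98.7264 kg/day

98.7264 kg/day


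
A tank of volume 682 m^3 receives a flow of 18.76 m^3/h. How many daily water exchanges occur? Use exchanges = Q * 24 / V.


Daily flow volume = 18.76 m^3/h * 24 h = 450.24 m^3/day
Exchanges = daily flow / tank volume = 450.24 / 682 = 0.660176 exchanges/day

0.660176 exchanges/day


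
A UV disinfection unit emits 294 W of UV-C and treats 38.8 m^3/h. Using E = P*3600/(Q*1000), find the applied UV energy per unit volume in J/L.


Energy delivered per hour = 294 W * 3600 s = 1058400 J/h
Volume treated per hour = 38.8 m^3/h * 1000 = 38800 L/h
dose = 1058400 / 38800 = 27.2784 J/L

27.2784 J/L


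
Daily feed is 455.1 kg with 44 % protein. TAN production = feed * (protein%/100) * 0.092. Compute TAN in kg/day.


Protein in feed = 455.1 * 44/100 = 200.244 kg/day
TAN = protein * 0.092 = 200.244 * 0.092 = 18.422448 kg/day

18.422448 kg/day


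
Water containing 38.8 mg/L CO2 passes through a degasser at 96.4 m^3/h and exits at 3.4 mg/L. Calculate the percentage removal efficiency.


CO2_out / CO2_in = 3.4 / 38.8 = 0.087628866
Fraction remaining = 0.087628866
efficiency = (1 - 0.087628866) * 100 = 91.2371 %

91.2371 %


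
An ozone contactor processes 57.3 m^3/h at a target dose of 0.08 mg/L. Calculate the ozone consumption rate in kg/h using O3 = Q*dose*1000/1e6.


O3 demand (mg/h) = Q * dose * 1000 = 57.3 * 0.08 * 1000 = 4584 mg/h
Convert mg to kg: 4584 / 1e6 = 0.004584 kg/h

0.004584 kg/h
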